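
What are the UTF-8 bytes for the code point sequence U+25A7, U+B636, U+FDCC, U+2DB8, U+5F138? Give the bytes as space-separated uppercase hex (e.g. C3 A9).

U+25A7: 3-byte form → E2 96 A7.
U+B636: 3-byte form → EB 98 B6.
U+FDCC: 3-byte form → EF B7 8C.
U+2DB8: 3-byte form → E2 B6 B8.
U+5F138: 4-byte form → F1 9F 84 B8.
Concatenated (16 bytes): E2 96 A7 EB 98 B6 EF B7 8C E2 B6 B8 F1 9F 84 B8.

E2 96 A7 EB 98 B6 EF B7 8C E2 B6 B8 F1 9F 84 B8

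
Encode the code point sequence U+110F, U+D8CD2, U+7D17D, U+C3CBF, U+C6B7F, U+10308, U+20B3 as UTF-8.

U+110F: 3-byte form → E1 84 8F.
U+D8CD2: 4-byte form → F3 98 B3 92.
U+7D17D: 4-byte form → F1 BD 85 BD.
U+C3CBF: 4-byte form → F3 83 B2 BF.
U+C6B7F: 4-byte form → F3 86 AD BF.
U+10308: 4-byte form → F0 90 8C 88.
U+20B3: 3-byte form → E2 82 B3.
Concatenated (26 bytes): E1 84 8F F3 98 B3 92 F1 BD 85 BD F3 83 B2 BF F3 86 AD BF F0 90 8C 88 E2 82 B3.

E1 84 8F F3 98 B3 92 F1 BD 85 BD F3 83 B2 BF F3 86 AD BF F0 90 8C 88 E2 82 B3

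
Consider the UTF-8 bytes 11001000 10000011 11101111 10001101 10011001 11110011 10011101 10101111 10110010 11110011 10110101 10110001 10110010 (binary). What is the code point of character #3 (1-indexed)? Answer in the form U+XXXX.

Offset 0: leading byte 0xC8 = 11001000 → 2-byte char #1 = C8 83.
Offset 2: leading byte 0xEF = 11101111 → 3-byte char #2 = EF 8D 99.
Offset 5: leading byte 0xF3 = 11110011 → 4-byte char #3 = F3 9D AF B2.
Leading byte 0xF3 = 11110011 matches 11110xxx → 4-byte sequence.
Byte 1: 0xF3 = 11110011, payload 011 (3 bits).
Byte 2: 0x9D = 10011101 (10xxxxxx ✓), payload 011101.
Byte 3: 0xAF = 10101111 (10xxxxxx ✓), payload 101111.
Byte 4: 0xB2 = 10110010 (10xxxxxx ✓), payload 110010.
Concatenate: 011011101101111110010 = 0xDDBF2 (21 bits → U+DDBF2).

U+DDBF2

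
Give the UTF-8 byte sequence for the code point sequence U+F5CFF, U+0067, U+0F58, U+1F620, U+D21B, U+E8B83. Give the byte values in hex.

U+F5CFF: 4-byte form → F3 B5 B3 BF.
U+0067: 1-byte form → 67.
U+0F58: 3-byte form → E0 BD 98.
U+1F620: 4-byte form → F0 9F 98 A0.
U+D21B: 3-byte form → ED 88 9B.
U+E8B83: 4-byte form → F3 A8 AE 83.
Concatenated (19 bytes): F3 B5 B3 BF 67 E0 BD 98 F0 9F 98 A0 ED 88 9B F3 A8 AE 83.

F3 B5 B3 BF 67 E0 BD 98 F0 9F 98 A0 ED 88 9B F3 A8 AE 83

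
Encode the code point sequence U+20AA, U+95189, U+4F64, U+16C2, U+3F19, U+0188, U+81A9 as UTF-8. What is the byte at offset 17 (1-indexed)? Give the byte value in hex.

1-indexed offset 17 is 0-indexed offset 16.
U+20AA → 3-byte form E2 82 AA at offsets 0–2.
U+95189 → 4-byte form F2 95 86 89 at offsets 3–6.
U+4F64 → 3-byte form E4 BD A4 at offsets 7–9.
U+16C2 → 3-byte form E1 9B 82 at offsets 10–12.
U+3F19 → 3-byte form E3 BC 99 at offsets 13–15.
U+0188 → 2-byte form C6 88 at offsets 16–17.
Offset 16 falls in char 6's range; it's byte 1 of C6 88 = 0xC6.

0xC6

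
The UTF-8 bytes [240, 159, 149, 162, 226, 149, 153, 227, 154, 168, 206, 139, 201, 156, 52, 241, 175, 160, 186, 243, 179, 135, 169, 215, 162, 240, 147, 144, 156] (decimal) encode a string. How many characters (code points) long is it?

Byte at offset 0: 0xF0 = 11110000 → 4-byte char (#1). Advance 4.
Byte at offset 4: 0xE2 = 11100010 → 3-byte char (#2). Advance 3.
Byte at offset 7: 0xE3 = 11100011 → 3-byte char (#3). Advance 3.
Byte at offset 10: 0xCE = 11001110 → 2-byte char (#4). Advance 2.
Byte at offset 12: 0xC9 = 11001001 → 2-byte char (#5). Advance 2.
Byte at offset 14: 0x34 = 00110100 → 1-byte char (#6). Advance 1.
Byte at offset 15: 0xF1 = 11110001 → 4-byte char (#7). Advance 4.
Byte at offset 19: 0xF3 = 11110011 → 4-byte char (#8). Advance 4.
Byte at offset 23: 0xD7 = 11010111 → 2-byte char (#9). Advance 2.
Byte at offset 25: 0xF0 = 11110000 → 4-byte char (#10). Advance 4.
Reached end at offset 29 after 10 code points.

10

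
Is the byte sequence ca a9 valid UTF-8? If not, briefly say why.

valid

Leading byte 0xCA = 11001010 → 2-byte form.
Continuation bytes 0xA9=10101001 all match 10xxxxxx.
Decoded value 0x2A9 is ≥ 0x80 (shortest form) and not a surrogate.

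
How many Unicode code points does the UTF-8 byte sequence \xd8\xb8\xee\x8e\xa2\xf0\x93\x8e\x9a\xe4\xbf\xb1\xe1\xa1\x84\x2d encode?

Byte at offset 0: 0xD8 = 11011000 → 2-byte char (#1). Advance 2.
Byte at offset 2: 0xEE = 11101110 → 3-byte char (#2). Advance 3.
Byte at offset 5: 0xF0 = 11110000 → 4-byte char (#3). Advance 4.
Byte at offset 9: 0xE4 = 11100100 → 3-byte char (#4). Advance 3.
Byte at offset 12: 0xE1 = 11100001 → 3-byte char (#5). Advance 3.
Byte at offset 15: 0x2D = 00101101 → 1-byte char (#6). Advance 1.
Reached end at offset 16 after 6 code points.

6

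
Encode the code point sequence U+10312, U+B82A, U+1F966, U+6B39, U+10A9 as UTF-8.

F0 90 8C 92 EB A0 AA F0 9F A5 A6 E6 AC B9 E1 82 A9

U+10312: 4-byte form → F0 90 8C 92.
U+B82A: 3-byte form → EB A0 AA.
U+1F966: 4-byte form → F0 9F A5 A6.
U+6B39: 3-byte form → E6 AC B9.
U+10A9: 3-byte form → E1 82 A9.
Concatenated (17 bytes): F0 90 8C 92 EB A0 AA F0 9F A5 A6 E6 AC B9 E1 82 A9.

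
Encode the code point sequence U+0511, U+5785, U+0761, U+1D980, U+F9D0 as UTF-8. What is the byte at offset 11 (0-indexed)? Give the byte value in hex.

U+0511 → 2-byte form D4 91 at offsets 0–1.
U+5785 → 3-byte form E5 9E 85 at offsets 2–4.
U+0761 → 2-byte form DD A1 at offsets 5–6.
U+1D980 → 4-byte form F0 9D A6 80 at offsets 7–10.
U+F9D0 → 3-byte form EF A7 90 at offsets 11–13.
Offset 11 falls in char 5's range; it's byte 1 of EF A7 90 = 0xEF.

0xEF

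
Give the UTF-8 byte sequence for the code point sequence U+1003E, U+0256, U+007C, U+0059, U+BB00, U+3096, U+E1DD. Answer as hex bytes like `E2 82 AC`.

F0 90 80 BE C9 96 7C 59 EB AC 80 E3 82 96 EE 87 9D

U+1003E: 4-byte form → F0 90 80 BE.
U+0256: 2-byte form → C9 96.
U+007C: 1-byte form → 7C.
U+0059: 1-byte form → 59.
U+BB00: 3-byte form → EB AC 80.
U+3096: 3-byte form → E3 82 96.
U+E1DD: 3-byte form → EE 87 9D.
Concatenated (17 bytes): F0 90 80 BE C9 96 7C 59 EB AC 80 E3 82 96 EE 87 9D.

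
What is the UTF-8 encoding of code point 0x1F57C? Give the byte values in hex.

U+1F57C = 0x1F57C = 128380 decimal. In range U+10000–U+10FFFF → 4-byte form: 11110xxx 10xxxxxx 10xxxxxx 10xxxxxx.
Binary (21 bits): 000011111010101111100.
Split 3+6+6+6: 000 | 011111 | 010101 | 111100.
Byte 1: 11110000 = 0xF0.
Byte 2: 10011111 = 0x9F.
Byte 3: 10010101 = 0x95.
Byte 4: 10111100 = 0xBC.

F0 9F 95 BC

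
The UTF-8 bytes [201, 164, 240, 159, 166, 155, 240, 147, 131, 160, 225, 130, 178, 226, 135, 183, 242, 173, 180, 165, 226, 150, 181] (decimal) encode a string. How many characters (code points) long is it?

Byte at offset 0: 0xC9 = 11001001 → 2-byte char (#1). Advance 2.
Byte at offset 2: 0xF0 = 11110000 → 4-byte char (#2). Advance 4.
Byte at offset 6: 0xF0 = 11110000 → 4-byte char (#3). Advance 4.
Byte at offset 10: 0xE1 = 11100001 → 3-byte char (#4). Advance 3.
Byte at offset 13: 0xE2 = 11100010 → 3-byte char (#5). Advance 3.
Byte at offset 16: 0xF2 = 11110010 → 4-byte char (#6). Advance 4.
Byte at offset 20: 0xE2 = 11100010 → 3-byte char (#7). Advance 3.
Reached end at offset 23 after 7 code points.

7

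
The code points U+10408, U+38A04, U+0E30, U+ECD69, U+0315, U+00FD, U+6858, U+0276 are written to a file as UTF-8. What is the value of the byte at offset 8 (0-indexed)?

U+10408 → 4-byte form F0 90 90 88 at offsets 0–3.
U+38A04 → 4-byte form F0 B8 A8 84 at offsets 4–7.
U+0E30 → 3-byte form E0 B8 B0 at offsets 8–10.
Offset 8 falls in char 3's range; it's byte 1 of E0 B8 B0 = 0xE0.

0xE0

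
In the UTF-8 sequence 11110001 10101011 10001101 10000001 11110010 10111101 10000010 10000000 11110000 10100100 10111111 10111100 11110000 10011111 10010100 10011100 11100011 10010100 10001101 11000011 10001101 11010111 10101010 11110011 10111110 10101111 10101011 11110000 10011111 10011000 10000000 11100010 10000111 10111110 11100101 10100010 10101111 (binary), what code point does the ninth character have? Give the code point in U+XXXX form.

Offset 0: leading byte 0xF1 = 11110001 → 4-byte char #1 = F1 AB 8D 81.
Offset 4: leading byte 0xF2 = 11110010 → 4-byte char #2 = F2 BD 82 80.
Offset 8: leading byte 0xF0 = 11110000 → 4-byte char #3 = F0 A4 BF BC.
Offset 12: leading byte 0xF0 = 11110000 → 4-byte char #4 = F0 9F 94 9C.
Offset 16: leading byte 0xE3 = 11100011 → 3-byte char #5 = E3 94 8D.
Offset 19: leading byte 0xC3 = 11000011 → 2-byte char #6 = C3 8D.
Offset 21: leading byte 0xD7 = 11010111 → 2-byte char #7 = D7 AA.
Offset 23: leading byte 0xF3 = 11110011 → 4-byte char #8 = F3 BE AF AB.
Offset 27: leading byte 0xF0 = 11110000 → 4-byte char #9 = F0 9F 98 80.
Leading byte 0xF0 = 11110000 matches 11110xxx → 4-byte sequence.
Byte 1: 0xF0 = 11110000, payload 000 (3 bits).
Byte 2: 0x9F = 10011111 (10xxxxxx ✓), payload 011111.
Byte 3: 0x98 = 10011000 (10xxxxxx ✓), payload 011000.
Byte 4: 0x80 = 10000000 (10xxxxxx ✓), payload 000000.
Concatenate: 000011111011000000000 = 0x1F600 (21 bits → U+1F600).

U+1F600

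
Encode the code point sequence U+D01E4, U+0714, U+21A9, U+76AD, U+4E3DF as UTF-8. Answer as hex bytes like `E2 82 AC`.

U+D01E4: 4-byte form → F3 90 87 A4.
U+0714: 2-byte form → DC 94.
U+21A9: 3-byte form → E2 86 A9.
U+76AD: 3-byte form → E7 9A AD.
U+4E3DF: 4-byte form → F1 8E 8F 9F.
Concatenated (16 bytes): F3 90 87 A4 DC 94 E2 86 A9 E7 9A AD F1 8E 8F 9F.

F3 90 87 A4 DC 94 E2 86 A9 E7 9A AD F1 8E 8F 9F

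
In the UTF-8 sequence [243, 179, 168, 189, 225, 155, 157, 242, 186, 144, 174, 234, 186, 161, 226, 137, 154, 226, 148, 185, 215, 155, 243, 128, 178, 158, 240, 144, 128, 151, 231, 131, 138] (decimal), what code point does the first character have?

Offset 0: leading byte 0xF3 = 11110011 → 4-byte char #1 = F3 B3 A8 BD.
Leading byte 0xF3 = 11110011 matches 11110xxx → 4-byte sequence.
Byte 1: 0xF3 = 11110011, payload 011 (3 bits).
Byte 2: 0xB3 = 10110011 (10xxxxxx ✓), payload 110011.
Byte 3: 0xA8 = 10101000 (10xxxxxx ✓), payload 101000.
Byte 4: 0xBD = 10111101 (10xxxxxx ✓), payload 111101.
Concatenate: 011110011101000111101 = 0xF3A3D (21 bits → U+F3A3D).

U+F3A3D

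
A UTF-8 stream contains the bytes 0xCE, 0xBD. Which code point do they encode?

U+03BD

Leading byte 0xCE = 11001110 matches 110xxxxx → 2-byte sequence.
Byte 1: 0xCE = 11001110, payload 01110 (5 bits).
Byte 2: 0xBD = 10111101 (10xxxxxx ✓), payload 111101.
Concatenate: 01110111101 = 0x3BD (11 bits → U+03BD).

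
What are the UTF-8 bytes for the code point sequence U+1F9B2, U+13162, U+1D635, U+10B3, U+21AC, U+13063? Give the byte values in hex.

U+1F9B2: 4-byte form → F0 9F A6 B2.
U+13162: 4-byte form → F0 93 85 A2.
U+1D635: 4-byte form → F0 9D 98 B5.
U+10B3: 3-byte form → E1 82 B3.
U+21AC: 3-byte form → E2 86 AC.
U+13063: 4-byte form → F0 93 81 A3.
Concatenated (22 bytes): F0 9F A6 B2 F0 93 85 A2 F0 9D 98 B5 E1 82 B3 E2 86 AC F0 93 81 A3.

F0 9F A6 B2 F0 93 85 A2 F0 9D 98 B5 E1 82 B3 E2 86 AC F0 93 81 A3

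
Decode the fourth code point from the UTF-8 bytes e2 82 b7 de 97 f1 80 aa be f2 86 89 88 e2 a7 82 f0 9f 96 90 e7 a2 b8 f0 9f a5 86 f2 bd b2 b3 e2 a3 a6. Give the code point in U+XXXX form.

U+86248

Offset 0: leading byte 0xE2 = 11100010 → 3-byte char #1 = E2 82 B7.
Offset 3: leading byte 0xDE = 11011110 → 2-byte char #2 = DE 97.
Offset 5: leading byte 0xF1 = 11110001 → 4-byte char #3 = F1 80 AA BE.
Offset 9: leading byte 0xF2 = 11110010 → 4-byte char #4 = F2 86 89 88.
Leading byte 0xF2 = 11110010 matches 11110xxx → 4-byte sequence.
Byte 1: 0xF2 = 11110010, payload 010 (3 bits).
Byte 2: 0x86 = 10000110 (10xxxxxx ✓), payload 000110.
Byte 3: 0x89 = 10001001 (10xxxxxx ✓), payload 001001.
Byte 4: 0x88 = 10001000 (10xxxxxx ✓), payload 001000.
Concatenate: 010000110001001001000 = 0x86248 (21 bits → U+86248).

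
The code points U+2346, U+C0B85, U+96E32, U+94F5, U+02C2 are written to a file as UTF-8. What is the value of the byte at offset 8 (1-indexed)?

1-indexed offset 8 is 0-indexed offset 7.
U+2346 → 3-byte form E2 8D 86 at offsets 0–2.
U+C0B85 → 4-byte form F3 80 AE 85 at offsets 3–6.
U+96E32 → 4-byte form F2 96 B8 B2 at offsets 7–10.
Offset 7 falls in char 3's range; it's byte 1 of F2 96 B8 B2 = 0xF2.

0xF2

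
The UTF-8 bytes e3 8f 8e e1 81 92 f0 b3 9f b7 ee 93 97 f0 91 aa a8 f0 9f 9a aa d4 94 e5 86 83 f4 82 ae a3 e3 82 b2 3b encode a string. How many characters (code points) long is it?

Byte at offset 0: 0xE3 = 11100011 → 3-byte char (#1). Advance 3.
Byte at offset 3: 0xE1 = 11100001 → 3-byte char (#2). Advance 3.
Byte at offset 6: 0xF0 = 11110000 → 4-byte char (#3). Advance 4.
Byte at offset 10: 0xEE = 11101110 → 3-byte char (#4). Advance 3.
Byte at offset 13: 0xF0 = 11110000 → 4-byte char (#5). Advance 4.
Byte at offset 17: 0xF0 = 11110000 → 4-byte char (#6). Advance 4.
Byte at offset 21: 0xD4 = 11010100 → 2-byte char (#7). Advance 2.
Byte at offset 23: 0xE5 = 11100101 → 3-byte char (#8). Advance 3.
Byte at offset 26: 0xF4 = 11110100 → 4-byte char (#9). Advance 4.
Byte at offset 30: 0xE3 = 11100011 → 3-byte char (#10). Advance 3.
Byte at offset 33: 0x3B = 00111011 → 1-byte char (#11). Advance 1.
Reached end at offset 34 after 11 code points.

11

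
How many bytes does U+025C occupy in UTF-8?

U+025C = 0x25C. UTF-8 uses 1 byte below 0x80, 2 below 0x800, 3 below 0x10000, 4 up to 0x10FFFF. 0x25C is in U+0080–U+07FF → 2 bytes.

2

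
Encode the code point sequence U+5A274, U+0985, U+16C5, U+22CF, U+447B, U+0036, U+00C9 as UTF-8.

F1 9A 89 B4 E0 A6 85 E1 9B 85 E2 8B 8F E4 91 BB 36 C3 89

U+5A274: 4-byte form → F1 9A 89 B4.
U+0985: 3-byte form → E0 A6 85.
U+16C5: 3-byte form → E1 9B 85.
U+22CF: 3-byte form → E2 8B 8F.
U+447B: 3-byte form → E4 91 BB.
U+0036: 1-byte form → 36.
U+00C9: 2-byte form → C3 89.
Concatenated (19 bytes): F1 9A 89 B4 E0 A6 85 E1 9B 85 E2 8B 8F E4 91 BB 36 C3 89.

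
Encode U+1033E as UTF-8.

U+1033E = 0x1033E = 66366 decimal. In range U+10000–U+10FFFF → 4-byte form: 11110xxx 10xxxxxx 10xxxxxx 10xxxxxx.
Binary (21 bits): 000010000001100111110.
Split 3+6+6+6: 000 | 010000 | 001100 | 111110.
Byte 1: 11110000 = 0xF0.
Byte 2: 10010000 = 0x90.
Byte 3: 10001100 = 0x8C.
Byte 4: 10111110 = 0xBE.

F0 90 8C BE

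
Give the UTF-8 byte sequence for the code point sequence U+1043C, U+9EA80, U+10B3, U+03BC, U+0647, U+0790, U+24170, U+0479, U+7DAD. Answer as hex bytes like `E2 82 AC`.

F0 90 90 BC F2 9E AA 80 E1 82 B3 CE BC D9 87 DE 90 F0 A4 85 B0 D1 B9 E7 B6 AD

U+1043C: 4-byte form → F0 90 90 BC.
U+9EA80: 4-byte form → F2 9E AA 80.
U+10B3: 3-byte form → E1 82 B3.
U+03BC: 2-byte form → CE BC.
U+0647: 2-byte form → D9 87.
U+0790: 2-byte form → DE 90.
U+24170: 4-byte form → F0 A4 85 B0.
U+0479: 2-byte form → D1 B9.
U+7DAD: 3-byte form → E7 B6 AD.
Concatenated (26 bytes): F0 90 90 BC F2 9E AA 80 E1 82 B3 CE BC D9 87 DE 90 F0 A4 85 B0 D1 B9 E7 B6 AD.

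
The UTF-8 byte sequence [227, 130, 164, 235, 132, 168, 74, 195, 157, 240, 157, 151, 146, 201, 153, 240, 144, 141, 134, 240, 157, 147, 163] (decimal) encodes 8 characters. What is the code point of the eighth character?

U+1D4E3

Offset 0: leading byte 0xE3 = 11100011 → 3-byte char #1 = E3 82 A4.
Offset 3: leading byte 0xEB = 11101011 → 3-byte char #2 = EB 84 A8.
Offset 6: leading byte 0x4A = 01001010 → 1-byte char #3 = 4A.
Offset 7: leading byte 0xC3 = 11000011 → 2-byte char #4 = C3 9D.
Offset 9: leading byte 0xF0 = 11110000 → 4-byte char #5 = F0 9D 97 92.
Offset 13: leading byte 0xC9 = 11001001 → 2-byte char #6 = C9 99.
Offset 15: leading byte 0xF0 = 11110000 → 4-byte char #7 = F0 90 8D 86.
Offset 19: leading byte 0xF0 = 11110000 → 4-byte char #8 = F0 9D 93 A3.
Leading byte 0xF0 = 11110000 matches 11110xxx → 4-byte sequence.
Byte 1: 0xF0 = 11110000, payload 000 (3 bits).
Byte 2: 0x9D = 10011101 (10xxxxxx ✓), payload 011101.
Byte 3: 0x93 = 10010011 (10xxxxxx ✓), payload 010011.
Byte 4: 0xA3 = 10100011 (10xxxxxx ✓), payload 100011.
Concatenate: 000011101010011100011 = 0x1D4E3 (21 bits → U+1D4E3).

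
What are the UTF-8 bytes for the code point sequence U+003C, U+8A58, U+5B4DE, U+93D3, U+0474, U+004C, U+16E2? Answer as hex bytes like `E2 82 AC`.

U+003C: 1-byte form → 3C.
U+8A58: 3-byte form → E8 A9 98.
U+5B4DE: 4-byte form → F1 9B 93 9E.
U+93D3: 3-byte form → E9 8F 93.
U+0474: 2-byte form → D1 B4.
U+004C: 1-byte form → 4C.
U+16E2: 3-byte form → E1 9B A2.
Concatenated (17 bytes): 3C E8 A9 98 F1 9B 93 9E E9 8F 93 D1 B4 4C E1 9B A2.

3C E8 A9 98 F1 9B 93 9E E9 8F 93 D1 B4 4C E1 9B A2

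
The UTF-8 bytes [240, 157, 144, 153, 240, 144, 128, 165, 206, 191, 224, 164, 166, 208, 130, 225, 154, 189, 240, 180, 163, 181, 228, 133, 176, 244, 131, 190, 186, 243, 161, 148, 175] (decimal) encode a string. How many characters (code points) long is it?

10

Byte at offset 0: 0xF0 = 11110000 → 4-byte char (#1). Advance 4.
Byte at offset 4: 0xF0 = 11110000 → 4-byte char (#2). Advance 4.
Byte at offset 8: 0xCE = 11001110 → 2-byte char (#3). Advance 2.
Byte at offset 10: 0xE0 = 11100000 → 3-byte char (#4). Advance 3.
Byte at offset 13: 0xD0 = 11010000 → 2-byte char (#5). Advance 2.
Byte at offset 15: 0xE1 = 11100001 → 3-byte char (#6). Advance 3.
Byte at offset 18: 0xF0 = 11110000 → 4-byte char (#7). Advance 4.
Byte at offset 22: 0xE4 = 11100100 → 3-byte char (#8). Advance 3.
Byte at offset 25: 0xF4 = 11110100 → 4-byte char (#9). Advance 4.
Byte at offset 29: 0xF3 = 11110011 → 4-byte char (#10). Advance 4.
Reached end at offset 33 after 10 code points.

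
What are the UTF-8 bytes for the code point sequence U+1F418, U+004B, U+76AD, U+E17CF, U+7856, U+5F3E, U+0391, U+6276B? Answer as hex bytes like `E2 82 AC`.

U+1F418: 4-byte form → F0 9F 90 98.
U+004B: 1-byte form → 4B.
U+76AD: 3-byte form → E7 9A AD.
U+E17CF: 4-byte form → F3 A1 9F 8F.
U+7856: 3-byte form → E7 A1 96.
U+5F3E: 3-byte form → E5 BC BE.
U+0391: 2-byte form → CE 91.
U+6276B: 4-byte form → F1 A2 9D AB.
Concatenated (24 bytes): F0 9F 90 98 4B E7 9A AD F3 A1 9F 8F E7 A1 96 E5 BC BE CE 91 F1 A2 9D AB.

F0 9F 90 98 4B E7 9A AD F3 A1 9F 8F E7 A1 96 E5 BC BE CE 91 F1 A2 9D AB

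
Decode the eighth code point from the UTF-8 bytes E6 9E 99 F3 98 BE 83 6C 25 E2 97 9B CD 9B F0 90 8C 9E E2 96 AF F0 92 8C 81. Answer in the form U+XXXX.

U+25AF

Offset 0: leading byte 0xE6 = 11100110 → 3-byte char #1 = E6 9E 99.
Offset 3: leading byte 0xF3 = 11110011 → 4-byte char #2 = F3 98 BE 83.
Offset 7: leading byte 0x6C = 01101100 → 1-byte char #3 = 6C.
Offset 8: leading byte 0x25 = 00100101 → 1-byte char #4 = 25.
Offset 9: leading byte 0xE2 = 11100010 → 3-byte char #5 = E2 97 9B.
Offset 12: leading byte 0xCD = 11001101 → 2-byte char #6 = CD 9B.
Offset 14: leading byte 0xF0 = 11110000 → 4-byte char #7 = F0 90 8C 9E.
Offset 18: leading byte 0xE2 = 11100010 → 3-byte char #8 = E2 96 AF.
Leading byte 0xE2 = 11100010 matches 1110xxxx → 3-byte sequence.
Byte 1: 0xE2 = 11100010, payload 0010 (4 bits).
Byte 2: 0x96 = 10010110 (10xxxxxx ✓), payload 010110.
Byte 3: 0xAF = 10101111 (10xxxxxx ✓), payload 101111.
Concatenate: 0010010110101111 = 0x25AF (16 bits → U+25AF).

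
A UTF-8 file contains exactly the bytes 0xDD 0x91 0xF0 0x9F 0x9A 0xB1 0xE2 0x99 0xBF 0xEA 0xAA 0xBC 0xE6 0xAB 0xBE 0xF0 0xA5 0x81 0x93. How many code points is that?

Byte at offset 0: 0xDD = 11011101 → 2-byte char (#1). Advance 2.
Byte at offset 2: 0xF0 = 11110000 → 4-byte char (#2). Advance 4.
Byte at offset 6: 0xE2 = 11100010 → 3-byte char (#3). Advance 3.
Byte at offset 9: 0xEA = 11101010 → 3-byte char (#4). Advance 3.
Byte at offset 12: 0xE6 = 11100110 → 3-byte char (#5). Advance 3.
Byte at offset 15: 0xF0 = 11110000 → 4-byte char (#6). Advance 4.
Reached end at offset 19 after 6 code points.

6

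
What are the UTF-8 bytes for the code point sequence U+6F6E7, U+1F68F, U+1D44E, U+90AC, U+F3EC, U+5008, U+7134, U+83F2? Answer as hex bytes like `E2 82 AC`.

U+6F6E7: 4-byte form → F1 AF 9B A7.
U+1F68F: 4-byte form → F0 9F 9A 8F.
U+1D44E: 4-byte form → F0 9D 91 8E.
U+90AC: 3-byte form → E9 82 AC.
U+F3EC: 3-byte form → EF 8F AC.
U+5008: 3-byte form → E5 80 88.
U+7134: 3-byte form → E7 84 B4.
U+83F2: 3-byte form → E8 8F B2.
Concatenated (27 bytes): F1 AF 9B A7 F0 9F 9A 8F F0 9D 91 8E E9 82 AC EF 8F AC E5 80 88 E7 84 B4 E8 8F B2.

F1 AF 9B A7 F0 9F 9A 8F F0 9D 91 8E E9 82 AC EF 8F AC E5 80 88 E7 84 B4 E8 8F B2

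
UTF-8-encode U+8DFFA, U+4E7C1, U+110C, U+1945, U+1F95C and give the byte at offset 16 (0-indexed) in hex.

0xA5

U+8DFFA → 4-byte form F2 8D BF BA at offsets 0–3.
U+4E7C1 → 4-byte form F1 8E 9F 81 at offsets 4–7.
U+110C → 3-byte form E1 84 8C at offsets 8–10.
U+1945 → 3-byte form E1 A5 85 at offsets 11–13.
U+1F95C → 4-byte form F0 9F A5 9C at offsets 14–17.
Offset 16 falls in char 5's range; it's byte 3 of F0 9F A5 9C = 0xA5.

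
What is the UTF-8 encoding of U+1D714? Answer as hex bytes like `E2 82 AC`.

F0 9D 9C 94

U+1D714 = 0x1D714 = 120596 decimal. In range U+10000–U+10FFFF → 4-byte form: 11110xxx 10xxxxxx 10xxxxxx 10xxxxxx.
Binary (21 bits): 000011101011100010100.
Split 3+6+6+6: 000 | 011101 | 011100 | 010100.
Byte 1: 11110000 = 0xF0.
Byte 2: 10011101 = 0x9D.
Byte 3: 10011100 = 0x9C.
Byte 4: 10010100 = 0x94.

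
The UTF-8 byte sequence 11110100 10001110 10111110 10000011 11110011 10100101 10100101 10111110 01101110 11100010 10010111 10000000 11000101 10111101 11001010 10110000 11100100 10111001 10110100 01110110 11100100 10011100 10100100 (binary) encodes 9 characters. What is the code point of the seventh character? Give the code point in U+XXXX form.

U+4E74

Offset 0: leading byte 0xF4 = 11110100 → 4-byte char #1 = F4 8E BE 83.
Offset 4: leading byte 0xF3 = 11110011 → 4-byte char #2 = F3 A5 A5 BE.
Offset 8: leading byte 0x6E = 01101110 → 1-byte char #3 = 6E.
Offset 9: leading byte 0xE2 = 11100010 → 3-byte char #4 = E2 97 80.
Offset 12: leading byte 0xC5 = 11000101 → 2-byte char #5 = C5 BD.
Offset 14: leading byte 0xCA = 11001010 → 2-byte char #6 = CA B0.
Offset 16: leading byte 0xE4 = 11100100 → 3-byte char #7 = E4 B9 B4.
Leading byte 0xE4 = 11100100 matches 1110xxxx → 3-byte sequence.
Byte 1: 0xE4 = 11100100, payload 0100 (4 bits).
Byte 2: 0xB9 = 10111001 (10xxxxxx ✓), payload 111001.
Byte 3: 0xB4 = 10110100 (10xxxxxx ✓), payload 110100.
Concatenate: 0100111001110100 = 0x4E74 (16 bits → U+4E74).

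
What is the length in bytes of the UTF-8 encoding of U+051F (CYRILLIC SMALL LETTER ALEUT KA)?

2

U+051F = 0x51F. UTF-8 uses 1 byte below 0x80, 2 below 0x800, 3 below 0x10000, 4 up to 0x10FFFF. 0x51F is in U+0080–U+07FF → 2 bytes.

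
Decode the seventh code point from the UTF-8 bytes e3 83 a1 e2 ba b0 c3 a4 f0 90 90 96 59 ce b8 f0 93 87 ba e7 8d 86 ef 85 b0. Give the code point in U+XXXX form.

Offset 0: leading byte 0xE3 = 11100011 → 3-byte char #1 = E3 83 A1.
Offset 3: leading byte 0xE2 = 11100010 → 3-byte char #2 = E2 BA B0.
Offset 6: leading byte 0xC3 = 11000011 → 2-byte char #3 = C3 A4.
Offset 8: leading byte 0xF0 = 11110000 → 4-byte char #4 = F0 90 90 96.
Offset 12: leading byte 0x59 = 01011001 → 1-byte char #5 = 59.
Offset 13: leading byte 0xCE = 11001110 → 2-byte char #6 = CE B8.
Offset 15: leading byte 0xF0 = 11110000 → 4-byte char #7 = F0 93 87 BA.
Leading byte 0xF0 = 11110000 matches 11110xxx → 4-byte sequence.
Byte 1: 0xF0 = 11110000, payload 000 (3 bits).
Byte 2: 0x93 = 10010011 (10xxxxxx ✓), payload 010011.
Byte 3: 0x87 = 10000111 (10xxxxxx ✓), payload 000111.
Byte 4: 0xBA = 10111010 (10xxxxxx ✓), payload 111010.
Concatenate: 000010011000111111010 = 0x131FA (21 bits → U+131FA).

U+131FA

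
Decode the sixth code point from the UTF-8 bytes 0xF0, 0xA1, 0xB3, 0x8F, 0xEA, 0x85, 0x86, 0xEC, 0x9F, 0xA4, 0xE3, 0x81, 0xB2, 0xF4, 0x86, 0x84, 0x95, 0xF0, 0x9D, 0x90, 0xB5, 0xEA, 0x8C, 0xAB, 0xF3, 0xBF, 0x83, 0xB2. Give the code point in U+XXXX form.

Offset 0: leading byte 0xF0 = 11110000 → 4-byte char #1 = F0 A1 B3 8F.
Offset 4: leading byte 0xEA = 11101010 → 3-byte char #2 = EA 85 86.
Offset 7: leading byte 0xEC = 11101100 → 3-byte char #3 = EC 9F A4.
Offset 10: leading byte 0xE3 = 11100011 → 3-byte char #4 = E3 81 B2.
Offset 13: leading byte 0xF4 = 11110100 → 4-byte char #5 = F4 86 84 95.
Offset 17: leading byte 0xF0 = 11110000 → 4-byte char #6 = F0 9D 90 B5.
Leading byte 0xF0 = 11110000 matches 11110xxx → 4-byte sequence.
Byte 1: 0xF0 = 11110000, payload 000 (3 bits).
Byte 2: 0x9D = 10011101 (10xxxxxx ✓), payload 011101.
Byte 3: 0x90 = 10010000 (10xxxxxx ✓), payload 010000.
Byte 4: 0xB5 = 10110101 (10xxxxxx ✓), payload 110101.
Concatenate: 000011101010000110101 = 0x1D435 (21 bits → U+1D435).

U+1D435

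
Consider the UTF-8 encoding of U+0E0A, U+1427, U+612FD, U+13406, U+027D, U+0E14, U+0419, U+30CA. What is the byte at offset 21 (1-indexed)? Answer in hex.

0x99

1-indexed offset 21 is 0-indexed offset 20.
U+0E0A → 3-byte form E0 B8 8A at offsets 0–2.
U+1427 → 3-byte form E1 90 A7 at offsets 3–5.
U+612FD → 4-byte form F1 A1 8B BD at offsets 6–9.
U+13406 → 4-byte form F0 93 90 86 at offsets 10–13.
U+027D → 2-byte form C9 BD at offsets 14–15.
U+0E14 → 3-byte form E0 B8 94 at offsets 16–18.
U+0419 → 2-byte form D0 99 at offsets 19–20.
Offset 20 falls in char 7's range; it's byte 2 of D0 99 = 0x99.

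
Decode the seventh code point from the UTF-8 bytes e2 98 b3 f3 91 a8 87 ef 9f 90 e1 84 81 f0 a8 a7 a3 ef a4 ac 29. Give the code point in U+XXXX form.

U+0029

Offset 0: leading byte 0xE2 = 11100010 → 3-byte char #1 = E2 98 B3.
Offset 3: leading byte 0xF3 = 11110011 → 4-byte char #2 = F3 91 A8 87.
Offset 7: leading byte 0xEF = 11101111 → 3-byte char #3 = EF 9F 90.
Offset 10: leading byte 0xE1 = 11100001 → 3-byte char #4 = E1 84 81.
Offset 13: leading byte 0xF0 = 11110000 → 4-byte char #5 = F0 A8 A7 A3.
Offset 17: leading byte 0xEF = 11101111 → 3-byte char #6 = EF A4 AC.
Offset 20: leading byte 0x29 = 00101001 → 1-byte char #7 = 29.
Leading byte 0x29 = 00101001 matches 0xxxxxxx → 1-byte sequence.
Byte 1: 0x29 = 00101001, payload 0101001 (7 bits).
Concatenate: 0101001 = 0x29 (7 bits → U+0029).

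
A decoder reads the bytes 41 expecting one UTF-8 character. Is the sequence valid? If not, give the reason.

valid

Leading byte 0x41 = 01000001 → 1-byte form.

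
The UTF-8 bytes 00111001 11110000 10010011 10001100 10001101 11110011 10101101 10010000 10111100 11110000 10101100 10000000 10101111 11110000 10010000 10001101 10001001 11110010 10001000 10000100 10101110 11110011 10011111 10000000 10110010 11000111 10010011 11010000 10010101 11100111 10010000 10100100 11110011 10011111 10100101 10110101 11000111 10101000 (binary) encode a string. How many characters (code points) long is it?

12

Byte at offset 0: 0x39 = 00111001 → 1-byte char (#1). Advance 1.
Byte at offset 1: 0xF0 = 11110000 → 4-byte char (#2). Advance 4.
Byte at offset 5: 0xF3 = 11110011 → 4-byte char (#3). Advance 4.
Byte at offset 9: 0xF0 = 11110000 → 4-byte char (#4). Advance 4.
Byte at offset 13: 0xF0 = 11110000 → 4-byte char (#5). Advance 4.
Byte at offset 17: 0xF2 = 11110010 → 4-byte char (#6). Advance 4.
Byte at offset 21: 0xF3 = 11110011 → 4-byte char (#7). Advance 4.
Byte at offset 25: 0xC7 = 11000111 → 2-byte char (#8). Advance 2.
Byte at offset 27: 0xD0 = 11010000 → 2-byte char (#9). Advance 2.
Byte at offset 29: 0xE7 = 11100111 → 3-byte char (#10). Advance 3.
Byte at offset 32: 0xF3 = 11110011 → 4-byte char (#11). Advance 4.
Byte at offset 36: 0xC7 = 11000111 → 2-byte char (#12). Advance 2.
Reached end at offset 38 after 12 code points.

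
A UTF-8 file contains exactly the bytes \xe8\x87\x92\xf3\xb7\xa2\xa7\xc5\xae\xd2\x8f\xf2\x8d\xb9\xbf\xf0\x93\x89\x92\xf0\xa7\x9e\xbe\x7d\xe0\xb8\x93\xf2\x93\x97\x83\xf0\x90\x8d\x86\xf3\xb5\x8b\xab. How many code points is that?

12

Byte at offset 0: 0xE8 = 11101000 → 3-byte char (#1). Advance 3.
Byte at offset 3: 0xF3 = 11110011 → 4-byte char (#2). Advance 4.
Byte at offset 7: 0xC5 = 11000101 → 2-byte char (#3). Advance 2.
Byte at offset 9: 0xD2 = 11010010 → 2-byte char (#4). Advance 2.
Byte at offset 11: 0xF2 = 11110010 → 4-byte char (#5). Advance 4.
Byte at offset 15: 0xF0 = 11110000 → 4-byte char (#6). Advance 4.
Byte at offset 19: 0xF0 = 11110000 → 4-byte char (#7). Advance 4.
Byte at offset 23: 0x7D = 01111101 → 1-byte char (#8). Advance 1.
Byte at offset 24: 0xE0 = 11100000 → 3-byte char (#9). Advance 3.
Byte at offset 27: 0xF2 = 11110010 → 4-byte char (#10). Advance 4.
Byte at offset 31: 0xF0 = 11110000 → 4-byte char (#11). Advance 4.
Byte at offset 35: 0xF3 = 11110011 → 4-byte char (#12). Advance 4.
Reached end at offset 39 after 12 code points.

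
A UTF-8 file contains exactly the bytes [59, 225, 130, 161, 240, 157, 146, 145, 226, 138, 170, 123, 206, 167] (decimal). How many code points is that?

6

Byte at offset 0: 0x3B = 00111011 → 1-byte char (#1). Advance 1.
Byte at offset 1: 0xE1 = 11100001 → 3-byte char (#2). Advance 3.
Byte at offset 4: 0xF0 = 11110000 → 4-byte char (#3). Advance 4.
Byte at offset 8: 0xE2 = 11100010 → 3-byte char (#4). Advance 3.
Byte at offset 11: 0x7B = 01111011 → 1-byte char (#5). Advance 1.
Byte at offset 12: 0xCE = 11001110 → 2-byte char (#6). Advance 2.
Reached end at offset 14 after 6 code points.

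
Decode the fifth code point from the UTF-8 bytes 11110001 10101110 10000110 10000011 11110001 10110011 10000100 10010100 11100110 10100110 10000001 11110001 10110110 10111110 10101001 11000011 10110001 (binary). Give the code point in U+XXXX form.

Offset 0: leading byte 0xF1 = 11110001 → 4-byte char #1 = F1 AE 86 83.
Offset 4: leading byte 0xF1 = 11110001 → 4-byte char #2 = F1 B3 84 94.
Offset 8: leading byte 0xE6 = 11100110 → 3-byte char #3 = E6 A6 81.
Offset 11: leading byte 0xF1 = 11110001 → 4-byte char #4 = F1 B6 BE A9.
Offset 15: leading byte 0xC3 = 11000011 → 2-byte char #5 = C3 B1.
Leading byte 0xC3 = 11000011 matches 110xxxxx → 2-byte sequence.
Byte 1: 0xC3 = 11000011, payload 00011 (5 bits).
Byte 2: 0xB1 = 10110001 (10xxxxxx ✓), payload 110001.
Concatenate: 00011110001 = 0xF1 (11 bits → U+00F1).

U+00F1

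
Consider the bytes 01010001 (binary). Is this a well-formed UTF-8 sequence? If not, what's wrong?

Leading byte 0x51 = 01010001 → 1-byte form.

valid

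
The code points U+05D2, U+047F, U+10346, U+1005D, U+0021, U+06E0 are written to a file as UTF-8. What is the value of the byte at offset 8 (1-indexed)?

0x86

1-indexed offset 8 is 0-indexed offset 7.
U+05D2 → 2-byte form D7 92 at offsets 0–1.
U+047F → 2-byte form D1 BF at offsets 2–3.
U+10346 → 4-byte form F0 90 8D 86 at offsets 4–7.
Offset 7 falls in char 3's range; it's byte 4 of F0 90 8D 86 = 0x86.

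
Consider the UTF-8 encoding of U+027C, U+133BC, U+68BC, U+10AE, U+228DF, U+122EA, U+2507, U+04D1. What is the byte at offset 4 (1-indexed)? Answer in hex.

0x93

1-indexed offset 4 is 0-indexed offset 3.
U+027C → 2-byte form C9 BC at offsets 0–1.
U+133BC → 4-byte form F0 93 8E BC at offsets 2–5.
Offset 3 falls in char 2's range; it's byte 2 of F0 93 8E BC = 0x93.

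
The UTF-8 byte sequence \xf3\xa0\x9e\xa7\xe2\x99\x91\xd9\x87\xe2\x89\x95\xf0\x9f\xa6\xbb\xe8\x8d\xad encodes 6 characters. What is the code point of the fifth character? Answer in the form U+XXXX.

U+1F9BB

Offset 0: leading byte 0xF3 = 11110011 → 4-byte char #1 = F3 A0 9E A7.
Offset 4: leading byte 0xE2 = 11100010 → 3-byte char #2 = E2 99 91.
Offset 7: leading byte 0xD9 = 11011001 → 2-byte char #3 = D9 87.
Offset 9: leading byte 0xE2 = 11100010 → 3-byte char #4 = E2 89 95.
Offset 12: leading byte 0xF0 = 11110000 → 4-byte char #5 = F0 9F A6 BB.
Leading byte 0xF0 = 11110000 matches 11110xxx → 4-byte sequence.
Byte 1: 0xF0 = 11110000, payload 000 (3 bits).
Byte 2: 0x9F = 10011111 (10xxxxxx ✓), payload 011111.
Byte 3: 0xA6 = 10100110 (10xxxxxx ✓), payload 100110.
Byte 4: 0xBB = 10111011 (10xxxxxx ✓), payload 111011.
Concatenate: 000011111100110111011 = 0x1F9BB (21 bits → U+1F9BB).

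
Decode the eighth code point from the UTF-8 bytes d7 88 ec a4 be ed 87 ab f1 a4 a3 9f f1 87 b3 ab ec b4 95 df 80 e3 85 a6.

U+3166

Offset 0: leading byte 0xD7 = 11010111 → 2-byte char #1 = D7 88.
Offset 2: leading byte 0xEC = 11101100 → 3-byte char #2 = EC A4 BE.
Offset 5: leading byte 0xED = 11101101 → 3-byte char #3 = ED 87 AB.
Offset 8: leading byte 0xF1 = 11110001 → 4-byte char #4 = F1 A4 A3 9F.
Offset 12: leading byte 0xF1 = 11110001 → 4-byte char #5 = F1 87 B3 AB.
Offset 16: leading byte 0xEC = 11101100 → 3-byte char #6 = EC B4 95.
Offset 19: leading byte 0xDF = 11011111 → 2-byte char #7 = DF 80.
Offset 21: leading byte 0xE3 = 11100011 → 3-byte char #8 = E3 85 A6.
Leading byte 0xE3 = 11100011 matches 1110xxxx → 3-byte sequence.
Byte 1: 0xE3 = 11100011, payload 0011 (4 bits).
Byte 2: 0x85 = 10000101 (10xxxxxx ✓), payload 000101.
Byte 3: 0xA6 = 10100110 (10xxxxxx ✓), payload 100110.
Concatenate: 0011000101100110 = 0x3166 (16 bits → U+3166).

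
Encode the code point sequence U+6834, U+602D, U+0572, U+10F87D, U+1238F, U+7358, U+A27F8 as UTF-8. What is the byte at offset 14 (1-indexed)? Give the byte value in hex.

1-indexed offset 14 is 0-indexed offset 13.
U+6834 → 3-byte form E6 A0 B4 at offsets 0–2.
U+602D → 3-byte form E6 80 AD at offsets 3–5.
U+0572 → 2-byte form D5 B2 at offsets 6–7.
U+10F87D → 4-byte form F4 8F A1 BD at offsets 8–11.
U+1238F → 4-byte form F0 92 8E 8F at offsets 12–15.
Offset 13 falls in char 5's range; it's byte 2 of F0 92 8E 8F = 0x92.

0x92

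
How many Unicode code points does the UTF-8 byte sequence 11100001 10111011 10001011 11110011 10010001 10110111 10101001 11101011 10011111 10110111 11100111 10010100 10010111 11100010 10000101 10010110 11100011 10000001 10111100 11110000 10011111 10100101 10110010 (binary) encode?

7

Byte at offset 0: 0xE1 = 11100001 → 3-byte char (#1). Advance 3.
Byte at offset 3: 0xF3 = 11110011 → 4-byte char (#2). Advance 4.
Byte at offset 7: 0xEB = 11101011 → 3-byte char (#3). Advance 3.
Byte at offset 10: 0xE7 = 11100111 → 3-byte char (#4). Advance 3.
Byte at offset 13: 0xE2 = 11100010 → 3-byte char (#5). Advance 3.
Byte at offset 16: 0xE3 = 11100011 → 3-byte char (#6). Advance 3.
Byte at offset 19: 0xF0 = 11110000 → 4-byte char (#7). Advance 4.
Reached end at offset 23 after 7 code points.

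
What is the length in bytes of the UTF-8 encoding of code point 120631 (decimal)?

U+1D737 = 0x1D737. UTF-8 uses 1 byte below 0x80, 2 below 0x800, 3 below 0x10000, 4 up to 0x10FFFF. 0x1D737 is in U+10000–U+10FFFF → 4 bytes.

4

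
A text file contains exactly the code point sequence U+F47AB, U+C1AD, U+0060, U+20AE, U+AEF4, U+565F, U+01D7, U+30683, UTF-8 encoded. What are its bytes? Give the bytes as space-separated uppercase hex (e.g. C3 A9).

F3 B4 9E AB EC 86 AD 60 E2 82 AE EA BB B4 E5 99 9F C7 97 F0 B0 9A 83

U+F47AB: 4-byte form → F3 B4 9E AB.
U+C1AD: 3-byte form → EC 86 AD.
U+0060: 1-byte form → 60.
U+20AE: 3-byte form → E2 82 AE.
U+AEF4: 3-byte form → EA BB B4.
U+565F: 3-byte form → E5 99 9F.
U+01D7: 2-byte form → C7 97.
U+30683: 4-byte form → F0 B0 9A 83.
Concatenated (23 bytes): F3 B4 9E AB EC 86 AD 60 E2 82 AE EA BB B4 E5 99 9F C7 97 F0 B0 9A 83.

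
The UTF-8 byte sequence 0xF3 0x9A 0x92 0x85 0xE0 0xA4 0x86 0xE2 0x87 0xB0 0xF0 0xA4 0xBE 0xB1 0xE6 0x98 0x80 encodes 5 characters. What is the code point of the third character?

U+21F0

Offset 0: leading byte 0xF3 = 11110011 → 4-byte char #1 = F3 9A 92 85.
Offset 4: leading byte 0xE0 = 11100000 → 3-byte char #2 = E0 A4 86.
Offset 7: leading byte 0xE2 = 11100010 → 3-byte char #3 = E2 87 B0.
Leading byte 0xE2 = 11100010 matches 1110xxxx → 3-byte sequence.
Byte 1: 0xE2 = 11100010, payload 0010 (4 bits).
Byte 2: 0x87 = 10000111 (10xxxxxx ✓), payload 000111.
Byte 3: 0xB0 = 10110000 (10xxxxxx ✓), payload 110000.
Concatenate: 0010000111110000 = 0x21F0 (16 bits → U+21F0).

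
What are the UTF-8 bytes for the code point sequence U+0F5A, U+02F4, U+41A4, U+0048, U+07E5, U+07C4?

U+0F5A: 3-byte form → E0 BD 9A.
U+02F4: 2-byte form → CB B4.
U+41A4: 3-byte form → E4 86 A4.
U+0048: 1-byte form → 48.
U+07E5: 2-byte form → DF A5.
U+07C4: 2-byte form → DF 84.
Concatenated (13 bytes): E0 BD 9A CB B4 E4 86 A4 48 DF A5 DF 84.

E0 BD 9A CB B4 E4 86 A4 48 DF A5 DF 84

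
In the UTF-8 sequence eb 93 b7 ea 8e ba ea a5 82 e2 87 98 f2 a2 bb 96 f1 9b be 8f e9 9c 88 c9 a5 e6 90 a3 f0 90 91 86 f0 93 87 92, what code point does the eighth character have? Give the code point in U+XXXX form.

U+0265

Offset 0: leading byte 0xEB = 11101011 → 3-byte char #1 = EB 93 B7.
Offset 3: leading byte 0xEA = 11101010 → 3-byte char #2 = EA 8E BA.
Offset 6: leading byte 0xEA = 11101010 → 3-byte char #3 = EA A5 82.
Offset 9: leading byte 0xE2 = 11100010 → 3-byte char #4 = E2 87 98.
Offset 12: leading byte 0xF2 = 11110010 → 4-byte char #5 = F2 A2 BB 96.
Offset 16: leading byte 0xF1 = 11110001 → 4-byte char #6 = F1 9B BE 8F.
Offset 20: leading byte 0xE9 = 11101001 → 3-byte char #7 = E9 9C 88.
Offset 23: leading byte 0xC9 = 11001001 → 2-byte char #8 = C9 A5.
Leading byte 0xC9 = 11001001 matches 110xxxxx → 2-byte sequence.
Byte 1: 0xC9 = 11001001, payload 01001 (5 bits).
Byte 2: 0xA5 = 10100101 (10xxxxxx ✓), payload 100101.
Concatenate: 01001100101 = 0x265 (11 bits → U+0265).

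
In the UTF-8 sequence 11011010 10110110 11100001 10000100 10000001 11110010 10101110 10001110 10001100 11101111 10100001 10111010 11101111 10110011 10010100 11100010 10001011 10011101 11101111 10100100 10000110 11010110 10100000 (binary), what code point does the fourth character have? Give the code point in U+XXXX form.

Offset 0: leading byte 0xDA = 11011010 → 2-byte char #1 = DA B6.
Offset 2: leading byte 0xE1 = 11100001 → 3-byte char #2 = E1 84 81.
Offset 5: leading byte 0xF2 = 11110010 → 4-byte char #3 = F2 AE 8E 8C.
Offset 9: leading byte 0xEF = 11101111 → 3-byte char #4 = EF A1 BA.
Leading byte 0xEF = 11101111 matches 1110xxxx → 3-byte sequence.
Byte 1: 0xEF = 11101111, payload 1111 (4 bits).
Byte 2: 0xA1 = 10100001 (10xxxxxx ✓), payload 100001.
Byte 3: 0xBA = 10111010 (10xxxxxx ✓), payload 111010.
Concatenate: 1111100001111010 = 0xF87A (16 bits → U+F87A).

U+F87A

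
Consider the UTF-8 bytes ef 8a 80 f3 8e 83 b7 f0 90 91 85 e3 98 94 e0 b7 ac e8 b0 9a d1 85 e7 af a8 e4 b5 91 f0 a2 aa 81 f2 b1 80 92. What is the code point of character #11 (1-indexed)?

Offset 0: leading byte 0xEF = 11101111 → 3-byte char #1 = EF 8A 80.
Offset 3: leading byte 0xF3 = 11110011 → 4-byte char #2 = F3 8E 83 B7.
Offset 7: leading byte 0xF0 = 11110000 → 4-byte char #3 = F0 90 91 85.
Offset 11: leading byte 0xE3 = 11100011 → 3-byte char #4 = E3 98 94.
Offset 14: leading byte 0xE0 = 11100000 → 3-byte char #5 = E0 B7 AC.
Offset 17: leading byte 0xE8 = 11101000 → 3-byte char #6 = E8 B0 9A.
Offset 20: leading byte 0xD1 = 11010001 → 2-byte char #7 = D1 85.
Offset 22: leading byte 0xE7 = 11100111 → 3-byte char #8 = E7 AF A8.
Offset 25: leading byte 0xE4 = 11100100 → 3-byte char #9 = E4 B5 91.
Offset 28: leading byte 0xF0 = 11110000 → 4-byte char #10 = F0 A2 AA 81.
Offset 32: leading byte 0xF2 = 11110010 → 4-byte char #11 = F2 B1 80 92.
Leading byte 0xF2 = 11110010 matches 11110xxx → 4-byte sequence.
Byte 1: 0xF2 = 11110010, payload 010 (3 bits).
Byte 2: 0xB1 = 10110001 (10xxxxxx ✓), payload 110001.
Byte 3: 0x80 = 10000000 (10xxxxxx ✓), payload 000000.
Byte 4: 0x92 = 10010010 (10xxxxxx ✓), payload 010010.
Concatenate: 010110001000000010010 = 0xB1012 (21 bits → U+B1012).

U+B1012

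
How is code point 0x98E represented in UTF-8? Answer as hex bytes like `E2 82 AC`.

E0 A6 8E

U+098E = 0x98E = 2446 decimal. In range U+0800–U+FFFF → 3-byte form: 1110xxxx 10xxxxxx 10xxxxxx.
Binary (16 bits): 0000100110001110.
Split 4+6+6: 0000 | 100110 | 001110.
Byte 1: 11100000 = 0xE0.
Byte 2: 10100110 = 0xA6.
Byte 3: 10001110 = 0x8E.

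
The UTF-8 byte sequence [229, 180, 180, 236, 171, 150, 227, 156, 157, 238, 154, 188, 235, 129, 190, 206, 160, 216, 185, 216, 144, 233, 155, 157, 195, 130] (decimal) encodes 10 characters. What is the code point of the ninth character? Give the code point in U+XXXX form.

Offset 0: leading byte 0xE5 = 11100101 → 3-byte char #1 = E5 B4 B4.
Offset 3: leading byte 0xEC = 11101100 → 3-byte char #2 = EC AB 96.
Offset 6: leading byte 0xE3 = 11100011 → 3-byte char #3 = E3 9C 9D.
Offset 9: leading byte 0xEE = 11101110 → 3-byte char #4 = EE 9A BC.
Offset 12: leading byte 0xEB = 11101011 → 3-byte char #5 = EB 81 BE.
Offset 15: leading byte 0xCE = 11001110 → 2-byte char #6 = CE A0.
Offset 17: leading byte 0xD8 = 11011000 → 2-byte char #7 = D8 B9.
Offset 19: leading byte 0xD8 = 11011000 → 2-byte char #8 = D8 90.
Offset 21: leading byte 0xE9 = 11101001 → 3-byte char #9 = E9 9B 9D.
Leading byte 0xE9 = 11101001 matches 1110xxxx → 3-byte sequence.
Byte 1: 0xE9 = 11101001, payload 1001 (4 bits).
Byte 2: 0x9B = 10011011 (10xxxxxx ✓), payload 011011.
Byte 3: 0x9D = 10011101 (10xxxxxx ✓), payload 011101.
Concatenate: 1001011011011101 = 0x96DD (16 bits → U+96DD).

U+96DD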